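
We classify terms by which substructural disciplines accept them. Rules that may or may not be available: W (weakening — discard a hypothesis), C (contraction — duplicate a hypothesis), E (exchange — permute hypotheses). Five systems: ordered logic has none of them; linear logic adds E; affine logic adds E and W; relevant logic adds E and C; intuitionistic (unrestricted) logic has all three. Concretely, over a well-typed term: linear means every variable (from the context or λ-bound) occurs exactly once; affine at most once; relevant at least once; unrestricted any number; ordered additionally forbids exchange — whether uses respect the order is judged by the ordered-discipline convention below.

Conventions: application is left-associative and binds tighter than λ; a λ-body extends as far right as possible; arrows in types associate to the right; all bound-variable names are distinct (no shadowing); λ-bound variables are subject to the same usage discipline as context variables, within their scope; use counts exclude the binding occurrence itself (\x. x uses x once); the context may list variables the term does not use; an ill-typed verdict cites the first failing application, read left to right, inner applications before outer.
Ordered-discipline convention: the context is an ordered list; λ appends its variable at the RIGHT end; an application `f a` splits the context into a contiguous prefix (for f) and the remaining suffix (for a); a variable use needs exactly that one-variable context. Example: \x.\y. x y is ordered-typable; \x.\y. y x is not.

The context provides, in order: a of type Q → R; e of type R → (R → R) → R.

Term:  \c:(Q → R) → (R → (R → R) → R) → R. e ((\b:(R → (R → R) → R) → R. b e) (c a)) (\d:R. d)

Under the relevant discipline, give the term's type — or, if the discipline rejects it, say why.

term : ((Q → R) → (R → (R → R) → R) → R) → R
usage: a: 1×, e: 2×, c (λ-bound): 1×, b (λ-bound): 1×, d (λ-bound): 1×
order of uses: e, b, e, c, a, d
typing: the term checks, with type ((Q → R) → (R → (R → R) → R) → R) → R
per-discipline verdicts: ordered ✗ · linear ✗ · affine ✗ · relevant ✓ · unrestricted ✓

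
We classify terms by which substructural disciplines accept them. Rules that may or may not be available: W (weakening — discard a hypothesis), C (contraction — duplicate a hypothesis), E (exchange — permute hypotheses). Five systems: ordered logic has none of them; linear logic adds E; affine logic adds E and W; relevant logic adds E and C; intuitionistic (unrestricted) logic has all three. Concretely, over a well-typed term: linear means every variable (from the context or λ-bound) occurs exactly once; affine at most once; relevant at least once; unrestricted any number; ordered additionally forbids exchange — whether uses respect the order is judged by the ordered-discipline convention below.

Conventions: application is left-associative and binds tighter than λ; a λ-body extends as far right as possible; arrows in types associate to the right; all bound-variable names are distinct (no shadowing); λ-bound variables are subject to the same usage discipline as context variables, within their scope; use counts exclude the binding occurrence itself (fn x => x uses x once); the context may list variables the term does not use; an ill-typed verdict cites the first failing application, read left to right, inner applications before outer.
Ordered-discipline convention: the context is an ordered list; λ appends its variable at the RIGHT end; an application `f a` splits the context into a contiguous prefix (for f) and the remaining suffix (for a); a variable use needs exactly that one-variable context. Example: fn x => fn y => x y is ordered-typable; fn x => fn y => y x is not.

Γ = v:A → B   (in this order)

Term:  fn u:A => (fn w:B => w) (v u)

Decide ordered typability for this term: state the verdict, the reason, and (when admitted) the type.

yes — one use each (v, u, w); ordered split holds; term : A → B
usage: v: 1×, u (λ-bound): 1×, w (λ-bound): 1×
uses in reading order: w, v, u
typing: the term checks, with type A → B
summary: ordered ✓; linear ✓; affine ✓; relevant ✓; unrestricted ✓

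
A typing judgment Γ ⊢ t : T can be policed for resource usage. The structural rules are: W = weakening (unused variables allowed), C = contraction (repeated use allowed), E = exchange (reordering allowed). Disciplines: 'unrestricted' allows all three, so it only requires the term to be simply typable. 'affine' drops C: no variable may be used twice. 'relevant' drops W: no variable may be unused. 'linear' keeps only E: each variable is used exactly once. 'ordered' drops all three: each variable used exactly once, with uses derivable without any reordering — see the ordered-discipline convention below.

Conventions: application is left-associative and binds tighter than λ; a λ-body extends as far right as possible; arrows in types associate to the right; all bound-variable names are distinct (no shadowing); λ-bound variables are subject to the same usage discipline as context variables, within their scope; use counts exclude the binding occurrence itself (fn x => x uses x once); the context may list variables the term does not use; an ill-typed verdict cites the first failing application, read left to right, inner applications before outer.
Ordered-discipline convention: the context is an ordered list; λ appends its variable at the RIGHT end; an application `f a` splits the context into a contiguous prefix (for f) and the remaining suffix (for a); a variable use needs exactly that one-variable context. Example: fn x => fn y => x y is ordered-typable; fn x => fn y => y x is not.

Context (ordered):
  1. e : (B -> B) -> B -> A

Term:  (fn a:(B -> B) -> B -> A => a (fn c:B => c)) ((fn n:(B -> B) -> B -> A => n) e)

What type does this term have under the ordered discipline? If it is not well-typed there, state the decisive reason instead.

term : B -> A
counts: e: 1; a [bound]: 1; c [bound]: 1; n [bound]: 1
left-to-right use order: a, c, n, e
typing: well-typed at B -> A
summary: ordered ✓, linear ✓, affine ✓, relevant ✓, unrestricted ✓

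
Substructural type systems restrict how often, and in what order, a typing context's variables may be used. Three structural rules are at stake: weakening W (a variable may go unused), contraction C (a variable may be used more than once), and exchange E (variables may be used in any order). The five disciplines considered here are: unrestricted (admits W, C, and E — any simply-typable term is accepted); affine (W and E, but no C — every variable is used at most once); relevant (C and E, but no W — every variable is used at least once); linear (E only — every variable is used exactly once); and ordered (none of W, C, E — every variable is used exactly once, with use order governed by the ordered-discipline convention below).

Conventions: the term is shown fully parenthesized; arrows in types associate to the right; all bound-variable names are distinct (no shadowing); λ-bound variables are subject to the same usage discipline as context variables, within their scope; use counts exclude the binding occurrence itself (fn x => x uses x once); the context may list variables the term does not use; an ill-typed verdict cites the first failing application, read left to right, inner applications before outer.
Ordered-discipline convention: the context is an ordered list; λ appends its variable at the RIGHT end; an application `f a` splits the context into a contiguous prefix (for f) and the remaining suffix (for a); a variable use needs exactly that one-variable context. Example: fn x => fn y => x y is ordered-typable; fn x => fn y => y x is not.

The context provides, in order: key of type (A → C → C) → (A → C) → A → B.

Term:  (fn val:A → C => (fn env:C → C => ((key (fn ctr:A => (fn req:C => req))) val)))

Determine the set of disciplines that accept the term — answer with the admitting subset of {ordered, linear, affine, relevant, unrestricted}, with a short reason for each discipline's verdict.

accepted by: affine, unrestricted
variable uses: key: 1×, val (λ-bound): 1×, env (λ-bound): 0×, ctr (λ-bound): 0×, req (λ-bound): 1×
order of uses: key, req, val
typing: ✓ — (A → C) → (C → C) → A → B
ordered ✗ (env, ctr left unused)
linear ✗ (env, ctr left unused)
affine ✓ (none of key, val, env, ctr, req used more than once)
relevant ✗ (env, ctr left unused)
unrestricted ✓ (type-checks ((A → C) → (C → C) → A → B) and nothing is barred)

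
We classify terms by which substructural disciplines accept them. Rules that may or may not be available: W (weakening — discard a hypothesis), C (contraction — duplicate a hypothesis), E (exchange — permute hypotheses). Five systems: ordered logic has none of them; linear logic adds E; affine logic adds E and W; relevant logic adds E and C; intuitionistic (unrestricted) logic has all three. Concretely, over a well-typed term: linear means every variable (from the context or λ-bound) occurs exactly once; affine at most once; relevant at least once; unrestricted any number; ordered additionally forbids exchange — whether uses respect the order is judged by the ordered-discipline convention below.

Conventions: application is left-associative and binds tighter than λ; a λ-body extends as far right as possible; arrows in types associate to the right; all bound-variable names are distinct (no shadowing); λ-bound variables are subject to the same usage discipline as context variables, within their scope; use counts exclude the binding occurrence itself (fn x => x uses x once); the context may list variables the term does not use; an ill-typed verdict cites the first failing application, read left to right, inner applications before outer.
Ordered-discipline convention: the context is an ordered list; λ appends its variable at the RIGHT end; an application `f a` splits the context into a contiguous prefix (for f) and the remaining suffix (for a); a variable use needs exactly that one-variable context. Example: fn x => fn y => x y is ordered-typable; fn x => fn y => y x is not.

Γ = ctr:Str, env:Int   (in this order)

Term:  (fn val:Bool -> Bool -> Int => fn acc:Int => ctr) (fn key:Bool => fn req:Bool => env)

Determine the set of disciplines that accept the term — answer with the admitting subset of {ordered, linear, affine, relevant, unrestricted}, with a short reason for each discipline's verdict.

admitting disciplines: affine, unrestricted
use counts: ctr=1, env=1, val [bound]=0, acc [bound]=0, key [bound]=0, req [bound]=0
use order (left to right): ctr, env
typing: ✓ — Int -> Str
ordered: ✗, val, acc, key, req never used (weakening)
linear: ✗, val, acc, key, req never used (weakening)
affine: ✓, at most one use each (ctr, env, val, acc, key, req)
relevant: ✗, val, acc, key, req never used (weakening)
unrestricted: ✓, well-typed at Int -> Str; no restrictions here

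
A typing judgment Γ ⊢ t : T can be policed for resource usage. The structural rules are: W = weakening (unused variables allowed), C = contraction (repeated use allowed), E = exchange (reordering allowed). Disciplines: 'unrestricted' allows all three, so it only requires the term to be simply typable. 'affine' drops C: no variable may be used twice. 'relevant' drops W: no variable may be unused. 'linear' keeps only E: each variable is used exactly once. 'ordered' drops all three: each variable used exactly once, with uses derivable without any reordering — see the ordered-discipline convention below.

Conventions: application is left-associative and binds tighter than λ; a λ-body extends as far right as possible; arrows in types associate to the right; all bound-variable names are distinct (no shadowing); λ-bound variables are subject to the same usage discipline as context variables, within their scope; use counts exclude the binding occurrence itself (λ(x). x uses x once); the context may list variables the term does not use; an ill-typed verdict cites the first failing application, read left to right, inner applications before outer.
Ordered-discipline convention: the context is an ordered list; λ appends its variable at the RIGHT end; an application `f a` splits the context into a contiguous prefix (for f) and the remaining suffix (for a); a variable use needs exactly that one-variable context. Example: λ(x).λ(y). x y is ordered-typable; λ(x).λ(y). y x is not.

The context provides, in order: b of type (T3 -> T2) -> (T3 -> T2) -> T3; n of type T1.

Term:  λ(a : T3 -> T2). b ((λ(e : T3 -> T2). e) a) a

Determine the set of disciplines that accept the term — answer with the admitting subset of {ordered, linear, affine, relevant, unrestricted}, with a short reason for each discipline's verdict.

admitted in: unrestricted
usage: b: 1; n: 0; a [bound]: 2; e [bound]: 1
use order (left to right): b, e, a, a
typing: ✓ — (T3 -> T2) -> T3
ordered: ✗, needs contraction — a ×2; unused: n — weakening required
linear: ✗, needs contraction — a ×2; unused: n — weakening required
affine: ✗, needs contraction — a ×2
relevant: ✗, unused: n — weakening required
unrestricted: ✓, typability at (T3 -> T2) -> T3 is all that's needed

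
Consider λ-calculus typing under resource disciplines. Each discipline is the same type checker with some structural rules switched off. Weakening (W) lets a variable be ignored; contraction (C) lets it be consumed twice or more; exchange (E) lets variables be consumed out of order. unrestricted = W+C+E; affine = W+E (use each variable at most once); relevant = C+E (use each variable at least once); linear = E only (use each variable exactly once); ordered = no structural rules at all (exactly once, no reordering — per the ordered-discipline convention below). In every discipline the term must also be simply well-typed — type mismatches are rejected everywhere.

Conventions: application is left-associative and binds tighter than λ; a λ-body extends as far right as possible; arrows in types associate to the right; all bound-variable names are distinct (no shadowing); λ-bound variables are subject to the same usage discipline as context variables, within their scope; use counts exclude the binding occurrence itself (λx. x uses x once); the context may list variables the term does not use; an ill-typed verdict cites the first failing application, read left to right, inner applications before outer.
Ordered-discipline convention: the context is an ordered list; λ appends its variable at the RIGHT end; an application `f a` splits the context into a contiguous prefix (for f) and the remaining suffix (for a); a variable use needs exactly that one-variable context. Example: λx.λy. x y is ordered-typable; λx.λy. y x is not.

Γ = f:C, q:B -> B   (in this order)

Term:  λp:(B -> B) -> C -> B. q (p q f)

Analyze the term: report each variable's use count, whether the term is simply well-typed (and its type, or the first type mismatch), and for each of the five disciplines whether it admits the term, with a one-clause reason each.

usage: f: 1×; q: 2×; p (λ-bound): 1×
order of uses: q, p, q, f
typing: well-typed at ((B -> B) -> C -> B) -> B
ordered ✗ (repeated use of q ×2)
linear ✗ (repeated use of q ×2)
affine ✗ (repeated use of q ×2)
relevant ✓ (every one of f, q, p appears)
unrestricted ✓ (simply typable at ((B -> B) -> C -> B) -> B; W, C, E all held)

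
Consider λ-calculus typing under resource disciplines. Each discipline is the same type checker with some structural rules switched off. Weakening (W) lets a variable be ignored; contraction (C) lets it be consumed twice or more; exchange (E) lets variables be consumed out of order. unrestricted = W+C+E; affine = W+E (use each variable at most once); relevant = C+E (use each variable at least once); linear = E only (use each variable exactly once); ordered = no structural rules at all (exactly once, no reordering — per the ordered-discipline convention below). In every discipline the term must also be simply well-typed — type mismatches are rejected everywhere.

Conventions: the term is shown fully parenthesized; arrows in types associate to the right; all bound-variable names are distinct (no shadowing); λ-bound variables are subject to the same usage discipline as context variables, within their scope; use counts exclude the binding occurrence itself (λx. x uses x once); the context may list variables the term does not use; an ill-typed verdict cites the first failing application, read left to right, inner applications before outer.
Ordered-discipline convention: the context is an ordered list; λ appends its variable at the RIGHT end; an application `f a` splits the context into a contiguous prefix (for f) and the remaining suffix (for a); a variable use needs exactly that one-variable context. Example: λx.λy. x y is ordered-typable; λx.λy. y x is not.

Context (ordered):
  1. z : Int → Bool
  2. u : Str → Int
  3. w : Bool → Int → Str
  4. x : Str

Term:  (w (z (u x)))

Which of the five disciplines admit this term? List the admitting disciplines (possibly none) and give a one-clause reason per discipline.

admitted in: linear, affine, relevant, unrestricted
usage: z: 1×, u: 1×, w: 1×, x: 1×
order of uses: w, z, u, x
typing: ✓ — Int → Str
ordered: ✗ — no ordered split (uses run w, z, u, x)
linear: ✓ — single use per variable (z, u, w, x)
affine: ✓ — at most one use each (z, u, w, x)
relevant: ✓ — none of z, u, w, x goes unused
unrestricted: ✓ — well-typed at Int → Str; no restrictions here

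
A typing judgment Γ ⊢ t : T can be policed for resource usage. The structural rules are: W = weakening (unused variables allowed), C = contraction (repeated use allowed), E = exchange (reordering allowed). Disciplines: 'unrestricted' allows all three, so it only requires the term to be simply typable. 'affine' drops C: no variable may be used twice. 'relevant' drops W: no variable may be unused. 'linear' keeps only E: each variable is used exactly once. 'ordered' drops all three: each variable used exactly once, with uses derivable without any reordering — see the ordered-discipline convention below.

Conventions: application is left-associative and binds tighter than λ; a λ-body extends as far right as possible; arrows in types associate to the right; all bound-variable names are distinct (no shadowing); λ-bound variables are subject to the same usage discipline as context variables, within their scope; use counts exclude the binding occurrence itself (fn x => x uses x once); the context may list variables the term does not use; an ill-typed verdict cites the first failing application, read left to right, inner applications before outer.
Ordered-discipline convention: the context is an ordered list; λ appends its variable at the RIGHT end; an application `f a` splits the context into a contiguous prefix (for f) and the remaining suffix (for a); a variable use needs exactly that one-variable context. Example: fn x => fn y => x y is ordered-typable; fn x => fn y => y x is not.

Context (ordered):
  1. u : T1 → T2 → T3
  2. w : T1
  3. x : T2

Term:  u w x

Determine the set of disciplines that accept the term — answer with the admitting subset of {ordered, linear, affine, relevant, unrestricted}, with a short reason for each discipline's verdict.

admitting disciplines: ordered, linear, affine, relevant, unrestricted
use counts: u ×1; w ×1; x ×1
uses in reading order: u, w, x
typing: well-typed at T3
ordered: ✓ — u, w, x once each; derivable with no W/C/E
linear: ✓ — exactly-once usage across u, w, x
affine: ✓ — u, w, x: no repeats, contraction unneeded
relevant: ✓ — none of u, w, x goes unused
unrestricted: ✓ — type-checks (T3) and nothing is barred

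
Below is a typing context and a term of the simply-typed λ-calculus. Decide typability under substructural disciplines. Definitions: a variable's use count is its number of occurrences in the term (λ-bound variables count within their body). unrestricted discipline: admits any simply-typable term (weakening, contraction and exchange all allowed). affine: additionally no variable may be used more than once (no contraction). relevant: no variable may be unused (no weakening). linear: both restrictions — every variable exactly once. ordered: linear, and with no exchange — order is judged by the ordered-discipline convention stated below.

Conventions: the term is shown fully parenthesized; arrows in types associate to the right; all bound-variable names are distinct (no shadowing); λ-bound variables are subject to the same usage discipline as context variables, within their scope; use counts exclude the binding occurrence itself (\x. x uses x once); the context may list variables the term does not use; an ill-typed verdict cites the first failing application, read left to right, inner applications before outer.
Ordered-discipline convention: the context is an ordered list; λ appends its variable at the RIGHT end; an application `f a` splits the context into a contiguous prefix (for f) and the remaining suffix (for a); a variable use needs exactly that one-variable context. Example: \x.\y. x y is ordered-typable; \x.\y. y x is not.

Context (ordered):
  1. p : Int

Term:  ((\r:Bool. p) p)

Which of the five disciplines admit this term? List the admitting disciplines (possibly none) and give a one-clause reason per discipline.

admitting disciplines: none
usage: p: 2×; r [bound]: 0×
left-to-right use order: p, p
typing: ill-typed: an argument Int mismatches the expected Bool
ordered: ✗, a type mismatch blocks all five
linear: ✗, the type mismatch rejects it
affine: ✗, not simply typable
relevant: ✗, fails simple typing
unrestricted: ✗, a type mismatch blocks all five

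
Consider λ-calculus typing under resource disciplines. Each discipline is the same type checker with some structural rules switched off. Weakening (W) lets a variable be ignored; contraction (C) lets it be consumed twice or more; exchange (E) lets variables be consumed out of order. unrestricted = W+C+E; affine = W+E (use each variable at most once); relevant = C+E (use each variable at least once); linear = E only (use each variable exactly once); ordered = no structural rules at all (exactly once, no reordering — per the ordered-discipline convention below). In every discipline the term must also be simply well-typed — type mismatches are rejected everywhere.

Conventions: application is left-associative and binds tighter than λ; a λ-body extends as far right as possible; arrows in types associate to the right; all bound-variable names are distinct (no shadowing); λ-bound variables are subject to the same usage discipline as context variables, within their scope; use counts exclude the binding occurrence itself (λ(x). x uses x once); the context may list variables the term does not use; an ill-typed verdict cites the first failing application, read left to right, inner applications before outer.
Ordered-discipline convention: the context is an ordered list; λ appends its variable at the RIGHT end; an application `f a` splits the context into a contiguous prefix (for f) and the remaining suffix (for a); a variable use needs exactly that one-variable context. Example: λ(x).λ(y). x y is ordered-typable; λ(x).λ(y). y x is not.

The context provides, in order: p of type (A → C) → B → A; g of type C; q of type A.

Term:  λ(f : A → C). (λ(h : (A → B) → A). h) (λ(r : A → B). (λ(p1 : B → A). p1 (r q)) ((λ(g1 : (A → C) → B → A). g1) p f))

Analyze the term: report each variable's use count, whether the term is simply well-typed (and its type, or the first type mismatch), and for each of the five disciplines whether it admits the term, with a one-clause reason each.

usage: p=1; g=0; q=1; f (bound)=1; h (bound)=1; r (bound)=1; p1 (bound)=1; g1 (bound)=1
left-to-right use order: h, p1, r, q, g1, p, f
typing: well-typed at (A → C) → (A → B) → A
ordered ✗ (unused: g — weakening required)
linear ✗ (unused: g — weakening required)
affine ✓ (p, g, q, f, h, r, p1, g1: no repeats, contraction unneeded)
relevant ✗ (unused: g — weakening required)
unrestricted ✓ (type-checks ((A → C) → (A → B) → A) and nothing is barred)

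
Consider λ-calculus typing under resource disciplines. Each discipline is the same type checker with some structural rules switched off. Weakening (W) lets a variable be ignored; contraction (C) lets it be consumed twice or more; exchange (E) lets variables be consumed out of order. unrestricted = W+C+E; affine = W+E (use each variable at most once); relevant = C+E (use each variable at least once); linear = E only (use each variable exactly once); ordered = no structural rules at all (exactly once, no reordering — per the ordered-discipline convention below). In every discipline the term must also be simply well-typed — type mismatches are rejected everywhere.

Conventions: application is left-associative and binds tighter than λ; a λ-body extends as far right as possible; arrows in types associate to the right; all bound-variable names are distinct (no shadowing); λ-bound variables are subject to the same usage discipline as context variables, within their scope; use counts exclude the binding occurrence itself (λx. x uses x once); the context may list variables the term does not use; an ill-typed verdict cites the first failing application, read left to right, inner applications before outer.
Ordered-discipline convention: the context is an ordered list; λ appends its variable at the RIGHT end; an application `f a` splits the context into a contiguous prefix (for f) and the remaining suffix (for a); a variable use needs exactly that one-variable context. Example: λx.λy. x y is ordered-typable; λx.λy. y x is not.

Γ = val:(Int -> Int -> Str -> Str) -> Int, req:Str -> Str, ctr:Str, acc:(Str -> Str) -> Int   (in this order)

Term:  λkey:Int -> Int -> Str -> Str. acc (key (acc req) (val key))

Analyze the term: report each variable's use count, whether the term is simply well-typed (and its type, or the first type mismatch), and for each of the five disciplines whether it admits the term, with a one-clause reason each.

counts: val: 1; req: 1; ctr: 0; acc: 2; key [bound]: 2
use order (left to right): acc, key, acc, req, val, key
typing: well-typed — term : (Int -> Int -> Str -> Str) -> Int
ordered ✗ (uses contraction: acc ×2, key ×2; unused: ctr — weakening required)
linear ✗ (uses contraction: acc ×2, key ×2; unused: ctr — weakening required)
affine ✗ (uses contraction: acc ×2, key ×2)
relevant ✗ (unused: ctr — weakening required)
unrestricted ✓ (type-checks ((Int -> Int -> Str -> Str) -> Int) and nothing is barred)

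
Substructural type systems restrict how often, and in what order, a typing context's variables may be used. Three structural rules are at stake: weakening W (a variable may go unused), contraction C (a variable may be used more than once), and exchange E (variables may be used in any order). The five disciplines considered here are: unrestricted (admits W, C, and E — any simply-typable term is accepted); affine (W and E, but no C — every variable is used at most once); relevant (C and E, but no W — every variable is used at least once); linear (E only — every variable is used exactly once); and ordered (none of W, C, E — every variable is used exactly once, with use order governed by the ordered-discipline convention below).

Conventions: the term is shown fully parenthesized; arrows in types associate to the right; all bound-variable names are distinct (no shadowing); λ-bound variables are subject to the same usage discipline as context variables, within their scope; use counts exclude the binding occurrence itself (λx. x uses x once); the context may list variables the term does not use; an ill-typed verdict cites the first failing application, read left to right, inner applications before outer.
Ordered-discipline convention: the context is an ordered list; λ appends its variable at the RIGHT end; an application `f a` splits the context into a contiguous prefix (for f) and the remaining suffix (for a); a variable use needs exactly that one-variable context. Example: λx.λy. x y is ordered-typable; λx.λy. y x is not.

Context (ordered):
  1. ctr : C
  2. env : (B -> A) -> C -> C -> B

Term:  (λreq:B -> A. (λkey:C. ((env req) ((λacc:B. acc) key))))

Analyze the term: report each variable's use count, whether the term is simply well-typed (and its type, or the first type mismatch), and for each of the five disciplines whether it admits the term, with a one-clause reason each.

counts: ctr ×0; env ×1; req (λ-bound) ×1; key (λ-bound) ×1; acc (λ-bound) ×1
order of uses: env, req, acc, key
typing: ill-typed: argument of type C where B is required
ordered ✗ (fails simple typing)
linear ✗ (a type mismatch blocks all five)
affine ✗ (the type mismatch rejects it)
relevant ✗ (not simply typable)
unrestricted ✗ (fails simple typing)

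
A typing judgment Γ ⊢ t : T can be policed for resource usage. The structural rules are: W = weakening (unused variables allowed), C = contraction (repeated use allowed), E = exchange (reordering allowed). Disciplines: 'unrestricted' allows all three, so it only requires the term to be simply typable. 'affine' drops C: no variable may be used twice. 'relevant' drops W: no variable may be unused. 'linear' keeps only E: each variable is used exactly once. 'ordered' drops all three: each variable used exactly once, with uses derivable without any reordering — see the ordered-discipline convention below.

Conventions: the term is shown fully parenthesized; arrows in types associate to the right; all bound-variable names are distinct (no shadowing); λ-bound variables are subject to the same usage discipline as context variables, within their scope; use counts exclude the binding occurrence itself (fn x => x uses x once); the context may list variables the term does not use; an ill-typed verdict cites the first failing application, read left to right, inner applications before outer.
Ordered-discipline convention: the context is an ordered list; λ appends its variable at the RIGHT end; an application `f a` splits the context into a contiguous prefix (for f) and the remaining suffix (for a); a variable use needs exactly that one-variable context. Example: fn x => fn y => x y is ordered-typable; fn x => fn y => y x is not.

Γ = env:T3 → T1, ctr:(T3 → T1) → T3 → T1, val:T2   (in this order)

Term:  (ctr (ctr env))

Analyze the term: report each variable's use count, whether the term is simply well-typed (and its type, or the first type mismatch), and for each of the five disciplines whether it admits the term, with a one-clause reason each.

variable uses: env: 1×, ctr: 2×, val: 0×
uses in reading order: ctr, ctr, env
typing: the term checks, with type T3 → T1
ordered: ✗ — repeated use of ctr ×2; unused: val — weakening required
linear: ✗ — repeated use of ctr ×2; unused: val — weakening required
affine: ✗ — repeated use of ctr ×2
relevant: ✗ — unused: val — weakening required
unrestricted: ✓ — well-typed at T3 → T1; no restrictions here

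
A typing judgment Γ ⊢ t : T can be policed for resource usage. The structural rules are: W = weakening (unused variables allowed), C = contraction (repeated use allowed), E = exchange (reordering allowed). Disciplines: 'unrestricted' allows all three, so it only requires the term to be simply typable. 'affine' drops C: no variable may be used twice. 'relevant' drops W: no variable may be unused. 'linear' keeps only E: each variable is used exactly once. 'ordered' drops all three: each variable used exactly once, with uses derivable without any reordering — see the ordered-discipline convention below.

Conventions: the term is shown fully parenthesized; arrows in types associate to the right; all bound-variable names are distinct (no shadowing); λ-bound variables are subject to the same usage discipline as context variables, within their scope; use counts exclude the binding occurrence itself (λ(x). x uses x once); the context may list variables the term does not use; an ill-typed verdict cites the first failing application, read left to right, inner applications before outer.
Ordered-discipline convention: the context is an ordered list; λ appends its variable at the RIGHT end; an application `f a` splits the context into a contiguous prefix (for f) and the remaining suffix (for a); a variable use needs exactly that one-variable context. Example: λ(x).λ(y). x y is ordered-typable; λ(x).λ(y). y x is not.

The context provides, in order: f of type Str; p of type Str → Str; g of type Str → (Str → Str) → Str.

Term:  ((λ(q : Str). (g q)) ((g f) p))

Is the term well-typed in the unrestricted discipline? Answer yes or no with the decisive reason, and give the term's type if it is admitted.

yes — well-typed at (Str → Str) → Str; no restrictions here; term : (Str → Str) → Str
variable uses: f: 1; p: 1; g: 2; q [bound]: 1
order of uses: g, q, g, f, p
typing: well-typed — term : (Str → Str) → Str
per-discipline verdicts: ordered ✗ · linear ✗ · affine ✗ · relevant ✓ · unrestricted ✓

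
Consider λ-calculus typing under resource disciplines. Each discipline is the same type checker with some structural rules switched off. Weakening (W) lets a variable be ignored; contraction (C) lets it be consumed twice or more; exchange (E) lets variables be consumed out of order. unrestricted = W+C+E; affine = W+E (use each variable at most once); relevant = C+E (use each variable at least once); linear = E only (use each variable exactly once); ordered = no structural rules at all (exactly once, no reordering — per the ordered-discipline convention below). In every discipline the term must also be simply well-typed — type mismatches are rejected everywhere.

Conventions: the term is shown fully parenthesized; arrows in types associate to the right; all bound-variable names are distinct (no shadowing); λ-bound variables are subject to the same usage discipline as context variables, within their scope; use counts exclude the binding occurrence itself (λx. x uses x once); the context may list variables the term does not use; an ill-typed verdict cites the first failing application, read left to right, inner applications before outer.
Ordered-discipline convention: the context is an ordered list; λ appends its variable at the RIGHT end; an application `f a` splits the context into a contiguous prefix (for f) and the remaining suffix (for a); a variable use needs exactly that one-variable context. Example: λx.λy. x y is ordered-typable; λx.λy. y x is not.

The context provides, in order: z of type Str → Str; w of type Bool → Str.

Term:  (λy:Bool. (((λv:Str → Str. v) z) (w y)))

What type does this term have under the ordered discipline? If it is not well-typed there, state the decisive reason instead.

term : Bool → Str
use counts: z: 1×, w: 1×, y [bound]: 1×, v [bound]: 1×
left-to-right use order: v, z, w, y
typing: the term checks, with type Bool → Str
across the five disciplines: ordered ✓ · linear ✓ · affine ✓ · relevant ✓ · unrestricted ✓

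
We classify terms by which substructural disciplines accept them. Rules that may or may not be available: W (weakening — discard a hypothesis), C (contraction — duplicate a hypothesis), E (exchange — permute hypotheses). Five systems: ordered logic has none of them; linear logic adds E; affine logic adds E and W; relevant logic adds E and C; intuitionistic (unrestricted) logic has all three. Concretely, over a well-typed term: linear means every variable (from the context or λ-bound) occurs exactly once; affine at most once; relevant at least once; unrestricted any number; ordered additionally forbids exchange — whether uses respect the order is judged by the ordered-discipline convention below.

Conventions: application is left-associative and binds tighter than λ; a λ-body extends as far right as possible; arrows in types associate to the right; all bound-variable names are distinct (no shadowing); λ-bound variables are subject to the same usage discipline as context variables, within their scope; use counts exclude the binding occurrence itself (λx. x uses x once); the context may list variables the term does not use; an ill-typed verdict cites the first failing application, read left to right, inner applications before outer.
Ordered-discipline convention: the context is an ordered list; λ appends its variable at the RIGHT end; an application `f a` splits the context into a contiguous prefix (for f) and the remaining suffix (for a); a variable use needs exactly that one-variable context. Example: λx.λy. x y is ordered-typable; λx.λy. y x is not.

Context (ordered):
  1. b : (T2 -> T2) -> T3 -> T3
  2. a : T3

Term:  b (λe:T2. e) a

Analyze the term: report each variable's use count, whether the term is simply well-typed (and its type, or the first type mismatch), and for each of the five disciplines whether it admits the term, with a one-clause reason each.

counts: b ×1; a ×1; e [bound] ×1
uses in reading order: b, e, a
typing: ✓ — T3
ordered: ✓, single-use (b, a, e), ordered derivation ok
linear: ✓, exactly-once usage across b, a, e
affine: ✓, no duplicate uses among b, a, e
relevant: ✓, none of b, a, e goes unused
unrestricted: ✓, well-typed at T3; no restrictions here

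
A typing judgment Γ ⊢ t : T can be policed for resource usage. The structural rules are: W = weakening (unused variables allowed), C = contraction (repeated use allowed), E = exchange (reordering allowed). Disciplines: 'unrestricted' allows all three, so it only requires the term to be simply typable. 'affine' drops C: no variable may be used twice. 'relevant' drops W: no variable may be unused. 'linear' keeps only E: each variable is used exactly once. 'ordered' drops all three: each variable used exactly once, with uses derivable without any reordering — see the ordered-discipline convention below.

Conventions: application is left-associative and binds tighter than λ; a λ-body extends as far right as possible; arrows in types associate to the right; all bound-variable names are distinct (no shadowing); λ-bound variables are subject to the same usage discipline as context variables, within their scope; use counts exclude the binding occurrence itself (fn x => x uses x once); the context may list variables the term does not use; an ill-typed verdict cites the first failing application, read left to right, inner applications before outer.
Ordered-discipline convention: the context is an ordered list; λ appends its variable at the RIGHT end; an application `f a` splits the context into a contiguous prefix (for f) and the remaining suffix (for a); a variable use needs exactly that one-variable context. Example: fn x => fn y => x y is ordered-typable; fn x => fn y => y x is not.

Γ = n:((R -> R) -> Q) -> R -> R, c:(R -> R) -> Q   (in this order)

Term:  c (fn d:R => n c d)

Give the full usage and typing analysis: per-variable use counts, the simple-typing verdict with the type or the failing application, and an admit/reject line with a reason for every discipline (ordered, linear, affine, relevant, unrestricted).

use counts: n ×1; c ×2; d [bound] ×1
left-to-right use order: c, n, c, d
typing: the term checks, with type Q
ordered: ✗ — c ×2 used more than once (contraction)
linear: ✗ — c ×2 used more than once (contraction)
affine: ✗ — c ×2 used more than once (contraction)
relevant: ✓ — n, c, d: all used, weakening unneeded
unrestricted: ✓ — simply typable at Q; W, C, E all held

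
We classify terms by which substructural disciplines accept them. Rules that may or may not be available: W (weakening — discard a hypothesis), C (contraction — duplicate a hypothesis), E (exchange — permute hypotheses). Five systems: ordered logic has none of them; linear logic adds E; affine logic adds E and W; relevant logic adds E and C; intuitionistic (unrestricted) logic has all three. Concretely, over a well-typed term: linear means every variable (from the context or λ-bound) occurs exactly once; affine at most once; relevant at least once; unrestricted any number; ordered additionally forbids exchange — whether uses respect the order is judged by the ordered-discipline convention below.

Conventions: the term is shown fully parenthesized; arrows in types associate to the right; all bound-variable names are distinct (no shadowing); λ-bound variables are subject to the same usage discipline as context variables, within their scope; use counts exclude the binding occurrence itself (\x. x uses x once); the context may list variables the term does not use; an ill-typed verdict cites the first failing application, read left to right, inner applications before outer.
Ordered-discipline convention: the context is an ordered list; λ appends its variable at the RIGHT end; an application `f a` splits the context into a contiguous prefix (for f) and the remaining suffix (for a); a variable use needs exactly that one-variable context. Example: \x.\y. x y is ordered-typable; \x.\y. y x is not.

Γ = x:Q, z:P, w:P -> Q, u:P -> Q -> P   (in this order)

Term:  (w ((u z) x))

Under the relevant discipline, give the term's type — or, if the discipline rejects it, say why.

term : Q
counts: x: 1×, z: 1×, w: 1×, u: 1×
uses in reading order: w, u, z, x
typing: ✓ — Q
all disciplines: ordered ✗, linear ✓, affine ✓, relevant ✓, unrestricted ✓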